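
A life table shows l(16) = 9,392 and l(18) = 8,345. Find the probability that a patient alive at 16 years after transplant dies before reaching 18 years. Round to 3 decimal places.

P(die before 18 | alive at 16) = 1 − l(18)/l(16) = 1 − 8,345/9,392 = (1,047)/9,392 = 0.111478.

0.111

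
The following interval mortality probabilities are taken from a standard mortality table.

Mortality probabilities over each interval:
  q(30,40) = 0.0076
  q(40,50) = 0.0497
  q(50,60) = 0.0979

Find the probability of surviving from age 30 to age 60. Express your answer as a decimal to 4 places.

0.8508

Chaining the interval survival probabilities: (1 − 0.0076) × (1 − 0.0497) × (1 − 0.0979).
= 0.9924 × 0.9503 × 0.9021 = 0.850750.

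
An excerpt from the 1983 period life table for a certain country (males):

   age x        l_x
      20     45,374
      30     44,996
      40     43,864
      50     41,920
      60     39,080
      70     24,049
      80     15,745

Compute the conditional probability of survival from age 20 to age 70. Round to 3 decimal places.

The conditional survival probability is l_70/l_20 = 24,049/45,374 = 0.530017.

0.530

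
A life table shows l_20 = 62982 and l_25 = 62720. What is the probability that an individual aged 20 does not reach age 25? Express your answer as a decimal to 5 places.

0.00416

P(die before 25 | alive at 20) = 1 − l_25/l_20 = 1 − 62720/62982 = (262)/62982 = 0.004160.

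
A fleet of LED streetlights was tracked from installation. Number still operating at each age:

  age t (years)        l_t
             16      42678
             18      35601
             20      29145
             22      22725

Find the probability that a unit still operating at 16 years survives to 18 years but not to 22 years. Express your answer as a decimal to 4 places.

This is the probability of reaching 18 but not 22, conditional on being operational at 16: (l_18 − l_22) / l_16.
= (35601 − 22725) / 42678 = 12876 / 42678 = 0.301701.

0.3017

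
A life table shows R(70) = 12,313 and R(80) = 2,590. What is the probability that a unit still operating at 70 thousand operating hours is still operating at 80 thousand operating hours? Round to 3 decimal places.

0.210

The conditional survival probability is R(80)/R(70) = 2,590/12,313 = 0.210347.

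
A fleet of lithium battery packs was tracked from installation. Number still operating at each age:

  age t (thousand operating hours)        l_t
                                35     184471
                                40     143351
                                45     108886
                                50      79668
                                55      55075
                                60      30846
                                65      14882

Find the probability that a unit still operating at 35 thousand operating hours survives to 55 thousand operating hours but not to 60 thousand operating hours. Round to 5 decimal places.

This is the probability of reaching 55 but not 60, conditional on being operational at 35: (l_55 − l_60) / l_35.
= (55075 − 30846) / 184471 = 24229 / 184471 = 0.131343.

0.13134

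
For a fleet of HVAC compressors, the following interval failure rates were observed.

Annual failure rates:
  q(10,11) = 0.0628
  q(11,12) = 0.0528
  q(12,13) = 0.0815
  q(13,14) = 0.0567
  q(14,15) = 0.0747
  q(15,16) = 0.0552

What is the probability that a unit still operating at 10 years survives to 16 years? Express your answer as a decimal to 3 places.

Chaining the interval survival probabilities: (1 − 0.0628) × (1 − 0.0528) × (1 − 0.0815) × (1 − 0.0567) × (1 − 0.0747) × (1 − 0.0552).
= 0.9372 × 0.9472 × 0.9185 × 0.9433 × 0.9253 × 0.9448 = 0.672396.

0.672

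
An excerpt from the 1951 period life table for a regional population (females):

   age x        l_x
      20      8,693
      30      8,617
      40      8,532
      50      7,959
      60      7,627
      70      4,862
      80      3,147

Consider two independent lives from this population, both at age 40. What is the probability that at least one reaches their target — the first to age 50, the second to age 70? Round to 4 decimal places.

p₁ = l_50/l_40 = 7,959/8,532 = 0.932841; p₂ = l_70/l_40 = 4,862/8,532 = 0.569855.
P(at least one) = 1 − (1−p₁)(1−p₂) = 1 − 0.067159 × 0.430145 = 0.971112.

0.9711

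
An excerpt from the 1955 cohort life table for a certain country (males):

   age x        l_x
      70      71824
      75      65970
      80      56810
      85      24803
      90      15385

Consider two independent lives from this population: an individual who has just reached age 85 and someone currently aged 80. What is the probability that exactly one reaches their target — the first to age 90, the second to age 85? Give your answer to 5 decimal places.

p₁ = l_90/l_85 = 15385/24803 = 0.620288; p₂ = l_85/l_80 = 24803/56810 = 0.436596.
P(exactly one) = p₁(1−p₂) + (1−p₁)p₂ = 0.349473 + 0.165781 = 0.515253.

0.51525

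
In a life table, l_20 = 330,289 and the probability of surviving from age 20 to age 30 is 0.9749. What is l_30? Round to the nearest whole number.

l_30 = l_20 × p = 330,289 × 0.9749 = 321999.

321999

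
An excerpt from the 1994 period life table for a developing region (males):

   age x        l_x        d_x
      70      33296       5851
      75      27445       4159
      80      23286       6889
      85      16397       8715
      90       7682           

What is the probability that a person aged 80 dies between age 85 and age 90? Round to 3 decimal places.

0.374

This is the probability of reaching 85 but not 90, conditional on being alive at 80: (l_85 − l_90) / l_80.
= (16397 − 7682) / 23286 = 8715 / 23286 = 0.374259.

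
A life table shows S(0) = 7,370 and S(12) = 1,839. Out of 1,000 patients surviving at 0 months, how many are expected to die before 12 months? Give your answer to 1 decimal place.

The relevant probability is 1 − 1,839/7,370 = 0.750475.
Expected number = 1,000 × 0.750475 = 750.5.

750.5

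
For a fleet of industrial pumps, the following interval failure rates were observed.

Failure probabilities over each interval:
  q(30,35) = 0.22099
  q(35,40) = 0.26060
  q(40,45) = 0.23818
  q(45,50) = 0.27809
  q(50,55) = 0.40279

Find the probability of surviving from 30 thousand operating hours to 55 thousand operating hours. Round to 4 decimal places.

The overall survival probability is (1 − 0.22099) × (1 − 0.26060) × (1 − 0.23818) × (1 − 0.27809) × (1 − 0.40279).
= 0.77901 × 0.73940 × 0.76182 × 0.72191 × 0.59721 = 0.189184.

0.1892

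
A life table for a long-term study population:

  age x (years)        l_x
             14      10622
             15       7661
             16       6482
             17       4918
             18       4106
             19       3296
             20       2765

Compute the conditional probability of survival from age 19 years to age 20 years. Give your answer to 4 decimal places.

The conditional survival probability is l_20/l_19 = 2765/3296 = 0.838896.

0.8389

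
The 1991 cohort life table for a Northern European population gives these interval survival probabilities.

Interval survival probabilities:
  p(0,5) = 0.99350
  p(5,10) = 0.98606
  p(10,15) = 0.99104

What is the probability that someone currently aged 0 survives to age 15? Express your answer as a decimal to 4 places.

Survival from 0 to 15 is the product of surviving each interval: 0.99350 × 0.98606 × 0.99104.
= 0.970873.

0.9709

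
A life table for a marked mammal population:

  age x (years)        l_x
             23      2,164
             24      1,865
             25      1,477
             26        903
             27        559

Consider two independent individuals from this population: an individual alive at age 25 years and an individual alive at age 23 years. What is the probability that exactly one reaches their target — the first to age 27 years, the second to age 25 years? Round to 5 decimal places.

0.54437

p₁ = l_27/l_25 = 559/1,477 = 0.378470; p₂ = l_25/l_23 = 1,477/2,164 = 0.682532.
P(exactly one) = p₁(1−p₂) + (1−p₁)p₂ = 0.120152 + 0.424214 = 0.544366.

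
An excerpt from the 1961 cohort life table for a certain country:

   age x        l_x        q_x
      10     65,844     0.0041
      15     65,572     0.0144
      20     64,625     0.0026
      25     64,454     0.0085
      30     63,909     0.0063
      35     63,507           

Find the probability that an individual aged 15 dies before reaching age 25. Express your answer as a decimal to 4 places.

P(die before 25 | alive at 15) = 1 − l_25/l_15 = 1 − 64,454/65,572 = (1,118)/65,572 = 0.017050.

0.0170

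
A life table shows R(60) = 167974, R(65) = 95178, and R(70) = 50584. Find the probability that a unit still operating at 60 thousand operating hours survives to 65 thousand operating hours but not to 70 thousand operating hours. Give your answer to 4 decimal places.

This is the probability of reaching 65 but not 70, conditional on being operational at 60: (R(65) − R(70)) / R(60).
= (95178 − 50584) / 167974 = 44594 / 167974 = 0.265482.

0.2655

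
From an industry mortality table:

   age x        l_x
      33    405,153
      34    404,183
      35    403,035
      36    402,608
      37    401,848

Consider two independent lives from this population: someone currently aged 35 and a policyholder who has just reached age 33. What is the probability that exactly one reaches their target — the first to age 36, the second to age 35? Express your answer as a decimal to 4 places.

p₁ = l_36/l_35 = 402,608/403,035 = 0.998941; p₂ = l_35/l_33 = 403,035/405,153 = 0.994772.
P(exactly one) = p₁(1−p₂) + (1−p₁)p₂ = 0.005222 + 0.001053 = 0.006276.

0.0063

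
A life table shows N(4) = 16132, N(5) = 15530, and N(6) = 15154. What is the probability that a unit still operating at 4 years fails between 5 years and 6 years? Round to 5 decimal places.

0.02331

This is the probability of reaching 5 but not 6, conditional on being operational at 4: (N(5) − N(6)) / N(4).
= (15530 − 15154) / 16132 = 376 / 16132 = 0.023308.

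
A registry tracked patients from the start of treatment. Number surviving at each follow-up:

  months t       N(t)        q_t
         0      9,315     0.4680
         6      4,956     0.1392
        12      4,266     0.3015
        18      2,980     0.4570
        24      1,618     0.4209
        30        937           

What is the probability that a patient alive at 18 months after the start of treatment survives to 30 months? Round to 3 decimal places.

The conditional survival probability is N(30)/N(18) = 937/2,980 = 0.314430.

0.314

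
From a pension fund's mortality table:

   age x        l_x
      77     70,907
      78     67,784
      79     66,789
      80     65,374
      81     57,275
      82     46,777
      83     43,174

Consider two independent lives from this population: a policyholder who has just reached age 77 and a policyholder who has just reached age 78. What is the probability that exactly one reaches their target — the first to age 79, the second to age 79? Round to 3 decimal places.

0.071

p₁ = l_79/l_77 = 66,789/70,907 = 0.941924; p₂ = l_79/l_78 = 66,789/67,784 = 0.985321.
P(exactly one) = p₁(1−p₂) + (1−p₁)p₂ = 0.013827 + 0.057224 = 0.071050.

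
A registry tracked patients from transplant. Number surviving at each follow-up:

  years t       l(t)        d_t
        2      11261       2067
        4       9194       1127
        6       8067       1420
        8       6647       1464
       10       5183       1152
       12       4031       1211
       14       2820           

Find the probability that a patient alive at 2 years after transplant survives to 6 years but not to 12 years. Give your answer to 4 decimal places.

0.3584

This is the probability of reaching 6 but not 12, conditional on being alive at 2: (l(6) − l(12)) / l(2).
= (8067 − 4031) / 11261 = 4036 / 11261 = 0.358405.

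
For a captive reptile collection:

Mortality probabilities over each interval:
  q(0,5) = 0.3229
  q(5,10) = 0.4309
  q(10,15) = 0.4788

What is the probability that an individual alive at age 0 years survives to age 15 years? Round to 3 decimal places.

0.201

The overall survival probability is (1 − 0.3229) × (1 − 0.4309) × (1 − 0.4788).
= 0.6771 × 0.5691 × 0.5212 = 0.200838.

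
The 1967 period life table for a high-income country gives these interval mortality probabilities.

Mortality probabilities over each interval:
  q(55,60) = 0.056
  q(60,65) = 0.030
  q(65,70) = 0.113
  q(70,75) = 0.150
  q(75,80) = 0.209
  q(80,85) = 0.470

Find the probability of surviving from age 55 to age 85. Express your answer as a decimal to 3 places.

The overall survival probability is (1 − 0.056) × (1 − 0.030) × (1 − 0.113) × (1 − 0.150) × (1 − 0.209) × (1 − 0.470).
= 0.944 × 0.970 × 0.887 × 0.850 × 0.791 × 0.530 = 0.289427.

0.289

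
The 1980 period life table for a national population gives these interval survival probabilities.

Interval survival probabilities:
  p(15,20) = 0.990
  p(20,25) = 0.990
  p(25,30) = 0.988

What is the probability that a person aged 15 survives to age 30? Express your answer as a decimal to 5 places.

0.96834

Chaining the interval survival probabilities: 0.990 × 0.990 × 0.988.
= 0.968339.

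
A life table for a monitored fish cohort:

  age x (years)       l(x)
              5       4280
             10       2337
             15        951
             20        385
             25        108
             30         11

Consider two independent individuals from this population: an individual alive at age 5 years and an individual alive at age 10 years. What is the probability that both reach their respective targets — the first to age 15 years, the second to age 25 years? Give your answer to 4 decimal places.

p₁ = l(15)/l(5) = 951/4280 = 0.222196; p₂ = l(25)/l(10) = 108/2337 = 0.046213.
P(both) = p₁ × p₂ = 0.222196 × 0.046213 = 0.010268.

0.0103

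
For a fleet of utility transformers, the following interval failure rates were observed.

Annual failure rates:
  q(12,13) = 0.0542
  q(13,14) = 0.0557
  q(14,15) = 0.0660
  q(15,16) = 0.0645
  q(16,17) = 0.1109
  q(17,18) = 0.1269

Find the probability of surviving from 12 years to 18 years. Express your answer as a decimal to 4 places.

0.6058

Chaining the interval survival probabilities: (1 − 0.0542) × (1 − 0.0557) × (1 − 0.0660) × (1 − 0.0645) × (1 − 0.1109) × (1 − 0.1269).
= 0.9458 × 0.9443 × 0.9340 × 0.9355 × 0.8891 × 0.8731 = 0.605779.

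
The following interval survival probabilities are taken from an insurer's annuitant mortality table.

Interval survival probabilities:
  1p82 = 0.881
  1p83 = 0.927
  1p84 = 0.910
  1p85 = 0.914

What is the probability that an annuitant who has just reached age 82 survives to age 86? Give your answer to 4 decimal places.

Chaining the interval survival probabilities: 0.881 × 0.927 × 0.910 × 0.914.
= 0.679271.

0.6793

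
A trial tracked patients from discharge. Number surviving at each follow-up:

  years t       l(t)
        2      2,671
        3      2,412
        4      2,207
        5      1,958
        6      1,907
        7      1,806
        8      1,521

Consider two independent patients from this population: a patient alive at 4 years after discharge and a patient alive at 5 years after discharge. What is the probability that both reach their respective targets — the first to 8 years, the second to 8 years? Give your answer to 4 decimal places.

0.5354

p₁ = l(8)/l(4) = 1,521/2,207 = 0.689171; p₂ = l(8)/l(5) = 1,521/1,958 = 0.776813.
P(both) = p₁ × p₂ = 0.689171 × 0.776813 = 0.535357.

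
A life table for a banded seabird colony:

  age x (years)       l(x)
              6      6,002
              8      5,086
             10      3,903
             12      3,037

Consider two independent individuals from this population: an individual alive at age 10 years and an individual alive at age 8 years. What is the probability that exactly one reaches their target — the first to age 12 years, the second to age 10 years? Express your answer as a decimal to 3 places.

0.351

p₁ = l(12)/l(10) = 3,037/3,903 = 0.778119; p₂ = l(10)/l(8) = 3,903/5,086 = 0.767401.
P(exactly one) = p₁(1−p₂) + (1−p₁)p₂ = 0.180990 + 0.170272 = 0.351261.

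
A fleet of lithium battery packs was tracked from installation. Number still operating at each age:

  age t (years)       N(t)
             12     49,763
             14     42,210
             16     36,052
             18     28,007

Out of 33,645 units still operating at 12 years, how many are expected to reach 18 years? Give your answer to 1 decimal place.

The relevant probability is 28,007/49,763 = 0.562808.
Expected number = 33,645 × 0.562808 = 18935.7.

18935.7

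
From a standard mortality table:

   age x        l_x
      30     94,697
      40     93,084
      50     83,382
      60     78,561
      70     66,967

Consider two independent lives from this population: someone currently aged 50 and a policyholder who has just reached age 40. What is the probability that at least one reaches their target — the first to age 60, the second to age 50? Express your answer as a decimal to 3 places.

p₁ = l_60/l_50 = 78,561/83,382 = 0.942182; p₂ = l_50/l_40 = 83,382/93,084 = 0.895772.
P(at least one) = 1 − (1−p₁)(1−p₂) = 1 − 0.057818 × 0.104228 = 0.993974.

0.994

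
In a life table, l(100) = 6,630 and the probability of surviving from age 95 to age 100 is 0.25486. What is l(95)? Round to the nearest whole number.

26014

l(95) = l(100) / p = 6,630 / 0.25486 = 26014.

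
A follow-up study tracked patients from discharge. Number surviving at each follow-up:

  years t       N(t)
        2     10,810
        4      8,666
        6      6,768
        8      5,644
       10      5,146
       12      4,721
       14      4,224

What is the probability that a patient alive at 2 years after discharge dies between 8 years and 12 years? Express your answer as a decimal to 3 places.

0.085

This is the probability of reaching 8 but not 12, conditional on being alive at 2: (N(8) − N(12)) / N(2).
= (5,644 − 4,721) / 10,810 = 923 / 10,810 = 0.085384.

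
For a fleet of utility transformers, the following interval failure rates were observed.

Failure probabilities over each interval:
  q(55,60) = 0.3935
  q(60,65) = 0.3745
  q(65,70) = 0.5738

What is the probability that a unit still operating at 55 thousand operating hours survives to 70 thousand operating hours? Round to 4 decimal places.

The overall survival probability is (1 − 0.3935) × (1 − 0.3745) × (1 − 0.5738).
= 0.6065 × 0.6255 × 0.4262 = 0.161686.

0.1617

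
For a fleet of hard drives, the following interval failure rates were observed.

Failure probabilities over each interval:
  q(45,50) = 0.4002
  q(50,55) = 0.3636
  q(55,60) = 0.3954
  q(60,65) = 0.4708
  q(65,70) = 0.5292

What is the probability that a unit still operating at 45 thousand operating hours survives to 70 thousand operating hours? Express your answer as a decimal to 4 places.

Chaining the interval survival probabilities: (1 − 0.4002) × (1 − 0.3636) × (1 − 0.3954) × (1 − 0.4708) × (1 − 0.5292).
= 0.5998 × 0.6364 × 0.6046 × 0.5292 × 0.4708 = 0.057499.

0.0575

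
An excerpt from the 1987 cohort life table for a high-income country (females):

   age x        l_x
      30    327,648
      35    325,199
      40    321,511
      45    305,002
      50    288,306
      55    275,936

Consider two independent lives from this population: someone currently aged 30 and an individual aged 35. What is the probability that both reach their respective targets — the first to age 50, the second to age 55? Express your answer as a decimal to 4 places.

p₁ = l_50/l_30 = 288,306/327,648 = 0.879926; p₂ = l_55/l_35 = 275,936/325,199 = 0.848514.
P(both) = p₁ × p₂ = 0.879926 × 0.848514 = 0.746630.

0.7466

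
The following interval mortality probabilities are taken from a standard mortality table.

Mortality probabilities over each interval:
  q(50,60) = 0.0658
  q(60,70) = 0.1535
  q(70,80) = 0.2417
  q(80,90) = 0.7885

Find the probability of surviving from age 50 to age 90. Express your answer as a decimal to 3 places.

0.127

The overall survival probability is (1 − 0.0658) × (1 − 0.1535) × (1 − 0.2417) × (1 − 0.7885).
= 0.9342 × 0.8465 × 0.7583 × 0.2115 = 0.126829.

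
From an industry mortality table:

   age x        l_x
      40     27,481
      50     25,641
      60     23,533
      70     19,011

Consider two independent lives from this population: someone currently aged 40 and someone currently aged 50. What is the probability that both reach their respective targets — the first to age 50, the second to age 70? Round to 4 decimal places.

0.6918

p₁ = l_50/l_40 = 25,641/27,481 = 0.933045; p₂ = l_70/l_50 = 19,011/25,641 = 0.741430.
P(both) = p₁ × p₂ = 0.933045 × 0.741430 = 0.691788.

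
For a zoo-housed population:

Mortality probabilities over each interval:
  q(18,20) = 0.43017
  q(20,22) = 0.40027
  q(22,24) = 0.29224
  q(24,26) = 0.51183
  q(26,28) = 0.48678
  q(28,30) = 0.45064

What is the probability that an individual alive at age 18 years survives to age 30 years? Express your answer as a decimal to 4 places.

0.0333

P(survive 18→30) = (1 − 0.43017) × (1 − 0.40027) × (1 − 0.29224) × (1 − 0.51183) × (1 − 0.48678) × (1 − 0.45064).
= 0.56983 × 0.59973 × 0.70776 × 0.48817 × 0.51322 × 0.54936 = 0.033290.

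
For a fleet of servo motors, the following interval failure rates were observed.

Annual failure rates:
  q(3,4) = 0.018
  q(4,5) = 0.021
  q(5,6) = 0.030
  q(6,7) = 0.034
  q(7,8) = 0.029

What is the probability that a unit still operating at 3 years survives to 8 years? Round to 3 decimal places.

0.875

Survival from 3 to 8 is the product of surviving each interval: (1 − 0.018) × (1 − 0.021) × (1 − 0.030) × (1 − 0.034) × (1 − 0.029).
= 0.982 × 0.979 × 0.970 × 0.966 × 0.971 = 0.874706.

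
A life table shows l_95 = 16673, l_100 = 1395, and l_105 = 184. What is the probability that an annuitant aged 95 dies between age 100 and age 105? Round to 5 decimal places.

We want 5|5q95 = (l_100 − l_105)/l_95.
This is the probability of reaching 100 but not 105, conditional on being alive at 95: (l_100 − l_105) / l_95.
= (1395 − 184) / 16673 = 1211 / 16673 = 0.072632.

0.07263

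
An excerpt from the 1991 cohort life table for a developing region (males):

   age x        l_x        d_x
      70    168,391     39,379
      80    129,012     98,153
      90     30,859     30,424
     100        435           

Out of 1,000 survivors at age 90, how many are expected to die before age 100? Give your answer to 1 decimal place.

The relevant probability is 1 − 435/30,859 = 0.985904.
Expected number = 1,000 × 0.985904 = 985.9.

985.9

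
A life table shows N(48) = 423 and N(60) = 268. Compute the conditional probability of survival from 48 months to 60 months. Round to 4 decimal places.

0.6336

The conditional survival probability is N(60)/N(48) = 268/423 = 0.633570.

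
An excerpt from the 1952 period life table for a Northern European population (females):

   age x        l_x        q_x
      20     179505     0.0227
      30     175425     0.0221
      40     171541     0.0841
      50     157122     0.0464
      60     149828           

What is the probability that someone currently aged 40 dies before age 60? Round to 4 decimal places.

0.1266

P(die before 60 | alive at 40) = 1 − l_60/l_40 = 1 − 149828/171541 = (21713)/171541 = 0.126576.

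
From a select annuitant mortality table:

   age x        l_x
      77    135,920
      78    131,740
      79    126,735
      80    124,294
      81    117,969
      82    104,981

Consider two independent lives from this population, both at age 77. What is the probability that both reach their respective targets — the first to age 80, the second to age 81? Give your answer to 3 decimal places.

p₁ = l_80/l_77 = 124,294/135,920 = 0.914464; p₂ = l_81/l_77 = 117,969/135,920 = 0.867930.
P(both) = p₁ × p₂ = 0.914464 × 0.867930 = 0.793691.

0.794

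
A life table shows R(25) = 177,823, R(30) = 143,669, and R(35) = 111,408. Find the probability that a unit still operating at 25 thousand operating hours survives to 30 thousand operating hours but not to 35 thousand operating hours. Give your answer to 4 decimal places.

This is the probability of reaching 30 but not 35, conditional on being operational at 25: (R(30) − R(35)) / R(25).
= (143,669 − 111,408) / 177,823 = 32,261 / 177,823 = 0.181422.

0.1814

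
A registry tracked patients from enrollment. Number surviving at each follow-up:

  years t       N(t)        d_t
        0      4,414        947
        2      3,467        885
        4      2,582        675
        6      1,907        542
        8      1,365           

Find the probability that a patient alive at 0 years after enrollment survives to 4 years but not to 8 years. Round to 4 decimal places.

This is the probability of reaching 4 but not 8, conditional on being alive at 0: (N(4) − N(8)) / N(0).
= (2,582 − 1,365) / 4,414 = 1,217 / 4,414 = 0.275714.

0.2757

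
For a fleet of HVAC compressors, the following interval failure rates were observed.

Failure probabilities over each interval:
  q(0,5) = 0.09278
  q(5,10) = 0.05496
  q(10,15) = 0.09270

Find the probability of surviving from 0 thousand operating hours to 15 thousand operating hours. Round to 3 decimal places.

P(survive 0→15) = (1 − 0.09278) × (1 − 0.05496) × (1 − 0.09270).
= 0.90722 × 0.94504 × 0.90730 = 0.777882.

0.778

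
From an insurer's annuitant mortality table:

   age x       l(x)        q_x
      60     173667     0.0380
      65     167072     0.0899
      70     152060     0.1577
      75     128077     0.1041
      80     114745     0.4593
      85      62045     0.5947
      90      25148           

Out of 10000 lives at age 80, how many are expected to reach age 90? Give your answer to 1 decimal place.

2191.6

The relevant probability is 25148/114745 = 0.219164.
Expected number = 10000 × 0.219164 = 2191.6.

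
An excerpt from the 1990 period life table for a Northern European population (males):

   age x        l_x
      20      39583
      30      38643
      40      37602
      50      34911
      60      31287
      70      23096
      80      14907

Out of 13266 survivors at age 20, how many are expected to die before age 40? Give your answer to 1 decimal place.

663.9

The relevant probability is 1 − 37602/39583 = 0.050047.
Expected number = 13266 × 0.050047 = 663.9.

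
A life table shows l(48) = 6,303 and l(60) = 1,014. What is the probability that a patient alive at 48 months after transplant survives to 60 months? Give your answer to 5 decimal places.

The conditional survival probability is l(60)/l(48) = 1,014/6,303 = 0.160876.

0.16088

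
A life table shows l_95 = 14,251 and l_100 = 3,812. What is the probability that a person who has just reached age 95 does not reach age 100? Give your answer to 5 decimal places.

P(die before 100 | alive at 95) = 1 − l_100/l_95 = 1 − 3,812/14,251 = (10,439)/14,251 = 0.732510.

0.73251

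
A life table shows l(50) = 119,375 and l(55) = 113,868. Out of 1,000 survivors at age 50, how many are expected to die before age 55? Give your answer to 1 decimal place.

The relevant probability is 1 − 113,868/119,375 = 0.046132.
Expected number = 1,000 × 0.046132 = 46.1.

46.1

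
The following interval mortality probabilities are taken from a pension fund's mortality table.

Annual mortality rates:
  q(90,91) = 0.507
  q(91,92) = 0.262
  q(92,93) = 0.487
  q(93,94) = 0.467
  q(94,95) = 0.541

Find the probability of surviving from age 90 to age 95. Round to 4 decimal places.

0.0457

The overall survival probability is (1 − 0.507) × (1 − 0.262) × (1 − 0.487) × (1 − 0.467) × (1 − 0.541).
= 0.493 × 0.738 × 0.513 × 0.533 × 0.459 = 0.045663.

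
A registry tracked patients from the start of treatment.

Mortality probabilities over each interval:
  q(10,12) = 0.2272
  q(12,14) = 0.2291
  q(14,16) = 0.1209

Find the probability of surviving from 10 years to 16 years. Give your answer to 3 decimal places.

Chaining the interval survival probabilities: (1 − 0.2272) × (1 − 0.2291) × (1 − 0.1209).
= 0.7728 × 0.7709 × 0.8791 = 0.523725.

0.524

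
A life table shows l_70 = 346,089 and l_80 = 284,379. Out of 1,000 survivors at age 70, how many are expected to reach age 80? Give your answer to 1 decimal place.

The relevant probability is 284,379/346,089 = 0.821693.
Expected number = 1,000 × 0.821693 = 821.7.

821.7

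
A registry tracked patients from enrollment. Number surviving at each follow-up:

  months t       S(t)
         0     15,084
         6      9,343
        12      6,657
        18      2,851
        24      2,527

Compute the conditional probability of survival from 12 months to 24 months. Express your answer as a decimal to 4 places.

The conditional survival probability is S(24)/S(12) = 2,527/6,657 = 0.379600.

0.3796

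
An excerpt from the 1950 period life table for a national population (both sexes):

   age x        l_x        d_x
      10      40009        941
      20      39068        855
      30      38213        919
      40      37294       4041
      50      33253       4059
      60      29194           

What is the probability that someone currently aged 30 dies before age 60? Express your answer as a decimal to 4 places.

P(die before 60 | alive at 30) = 1 − l_60/l_30 = 1 − 29194/38213 = (9019)/38213 = 0.236019.

0.2360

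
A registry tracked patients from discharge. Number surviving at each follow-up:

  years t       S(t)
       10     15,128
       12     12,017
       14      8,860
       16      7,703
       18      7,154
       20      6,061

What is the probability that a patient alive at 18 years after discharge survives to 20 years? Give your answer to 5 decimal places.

0.84722

The conditional survival probability is S(20)/S(18) = 6,061/7,154 = 0.847218.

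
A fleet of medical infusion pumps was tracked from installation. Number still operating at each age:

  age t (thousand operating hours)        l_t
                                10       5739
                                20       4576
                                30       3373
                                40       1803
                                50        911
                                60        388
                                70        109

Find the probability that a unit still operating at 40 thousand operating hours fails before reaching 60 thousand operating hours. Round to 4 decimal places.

0.7848

P(fail before 60 | operational at 40) = 1 − l_60/l_40 = 1 − 388/1803 = (1415)/1803 = 0.784803.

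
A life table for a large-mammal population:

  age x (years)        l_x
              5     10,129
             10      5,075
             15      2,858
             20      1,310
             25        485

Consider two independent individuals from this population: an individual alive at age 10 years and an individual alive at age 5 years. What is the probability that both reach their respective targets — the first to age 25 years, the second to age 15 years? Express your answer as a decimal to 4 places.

0.0270

p₁ = l_25/l_10 = 485/5,075 = 0.095567; p₂ = l_15/l_5 = 2,858/10,129 = 0.282160.
P(both) = p₁ × p₂ = 0.095567 × 0.282160 = 0.026965.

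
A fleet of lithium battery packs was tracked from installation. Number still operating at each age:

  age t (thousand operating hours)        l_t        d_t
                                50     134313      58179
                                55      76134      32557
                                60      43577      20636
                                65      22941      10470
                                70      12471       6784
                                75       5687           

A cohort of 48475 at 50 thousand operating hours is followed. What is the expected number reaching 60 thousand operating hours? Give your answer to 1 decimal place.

15727.4

The relevant probability is 43577/134313 = 0.324444.
Expected number = 48475 × 0.324444 = 15727.4.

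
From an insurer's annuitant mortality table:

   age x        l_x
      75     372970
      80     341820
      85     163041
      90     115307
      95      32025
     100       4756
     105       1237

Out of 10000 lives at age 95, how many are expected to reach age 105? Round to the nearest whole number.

The relevant probability is 1237/32025 = 0.038626.
Expected number = 10000 × 0.038626 = 386.

386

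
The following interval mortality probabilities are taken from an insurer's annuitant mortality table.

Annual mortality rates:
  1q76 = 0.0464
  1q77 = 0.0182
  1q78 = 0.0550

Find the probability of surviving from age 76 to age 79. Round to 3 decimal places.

The overall survival probability is (1 − 0.0464) × (1 − 0.0182) × (1 − 0.0550).
= 0.9536 × 0.9818 × 0.9450 = 0.884751.

0.885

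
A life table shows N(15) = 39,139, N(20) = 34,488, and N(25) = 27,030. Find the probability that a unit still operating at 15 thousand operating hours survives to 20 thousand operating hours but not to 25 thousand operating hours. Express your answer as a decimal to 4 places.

This is the probability of reaching 20 but not 25, conditional on being operational at 15: (N(20) − N(25)) / N(15).
= (34,488 − 27,030) / 39,139 = 7,458 / 39,139 = 0.190552.

0.1906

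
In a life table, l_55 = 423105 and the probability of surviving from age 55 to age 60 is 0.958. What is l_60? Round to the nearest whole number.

l_60 = l_55 × p = 423105 × 0.958 = 405335.

405335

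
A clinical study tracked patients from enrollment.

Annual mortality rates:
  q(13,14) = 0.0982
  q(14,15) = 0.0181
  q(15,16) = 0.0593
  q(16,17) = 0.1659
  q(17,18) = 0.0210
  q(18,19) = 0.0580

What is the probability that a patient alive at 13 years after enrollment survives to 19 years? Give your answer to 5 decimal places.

P(survive 13→19) = (1 − 0.0982) × (1 − 0.0181) × (1 − 0.0593) × (1 − 0.1659) × (1 − 0.0210) × (1 − 0.0580).
= 0.9018 × 0.9819 × 0.9407 × 0.8341 × 0.9790 × 0.9420 = 0.640738.

0.64074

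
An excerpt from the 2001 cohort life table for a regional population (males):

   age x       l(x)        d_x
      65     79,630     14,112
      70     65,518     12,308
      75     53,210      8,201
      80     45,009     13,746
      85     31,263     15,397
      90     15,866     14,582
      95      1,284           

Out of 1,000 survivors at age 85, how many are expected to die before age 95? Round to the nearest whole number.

The relevant probability is 1 − 1,284/31,263 = 0.958929.
Expected number = 1,000 × 0.958929 = 959.

959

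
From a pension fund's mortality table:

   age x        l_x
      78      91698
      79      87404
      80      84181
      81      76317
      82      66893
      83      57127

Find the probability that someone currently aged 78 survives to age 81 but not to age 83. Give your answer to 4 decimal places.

0.2093

We want 3|2q78 = (l_81 − l_83)/l_78.
This is the probability of reaching 81 but not 83, conditional on being alive at 78: (l_81 − l_83) / l_78.
= (76317 − 57127) / 91698 = 19190 / 91698 = 0.209274.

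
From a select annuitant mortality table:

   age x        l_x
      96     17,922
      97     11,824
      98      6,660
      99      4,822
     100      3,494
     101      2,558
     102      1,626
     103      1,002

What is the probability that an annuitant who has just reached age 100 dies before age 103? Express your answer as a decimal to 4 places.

P(die before 103 | alive at 100) = 1 − l_103/l_100 = 1 − 1,002/3,494 = (2,492)/3,494 = 0.713223.

0.7132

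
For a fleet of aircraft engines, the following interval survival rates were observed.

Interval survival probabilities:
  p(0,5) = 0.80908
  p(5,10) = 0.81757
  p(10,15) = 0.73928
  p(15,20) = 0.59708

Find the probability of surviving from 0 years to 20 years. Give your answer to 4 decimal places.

P(survive 0→20) = 0.80908 × 0.81757 × 0.73928 × 0.59708.
= 0.291983.

0.2920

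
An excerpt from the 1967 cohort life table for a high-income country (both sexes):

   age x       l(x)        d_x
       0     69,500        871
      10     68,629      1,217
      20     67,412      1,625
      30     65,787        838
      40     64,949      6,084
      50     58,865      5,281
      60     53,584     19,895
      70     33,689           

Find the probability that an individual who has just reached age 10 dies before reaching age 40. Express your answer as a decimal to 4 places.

0.0536

P(die before 40 | alive at 10) = 1 − l(40)/l(10) = 1 − 64,949/68,629 = (3,680)/68,629 = 0.053622.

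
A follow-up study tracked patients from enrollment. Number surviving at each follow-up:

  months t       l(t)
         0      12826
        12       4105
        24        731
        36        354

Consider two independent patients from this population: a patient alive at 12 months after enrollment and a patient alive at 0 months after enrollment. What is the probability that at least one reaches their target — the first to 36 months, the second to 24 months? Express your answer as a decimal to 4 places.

p₁ = l(36)/l(12) = 354/4105 = 0.086236; p₂ = l(24)/l(0) = 731/12826 = 0.056994.
P(at least one) = 1 − (1−p₁)(1−p₂) = 1 − 0.913764 × 0.943006 = 0.138315.

0.1383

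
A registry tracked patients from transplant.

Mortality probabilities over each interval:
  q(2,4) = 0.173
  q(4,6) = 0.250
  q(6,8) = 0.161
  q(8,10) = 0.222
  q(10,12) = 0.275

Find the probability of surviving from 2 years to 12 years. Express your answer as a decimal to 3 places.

Chaining the interval survival probabilities: (1 − 0.173) × (1 − 0.250) × (1 − 0.161) × (1 − 0.222) × (1 − 0.275).
= 0.827 × 0.750 × 0.839 × 0.778 × 0.725 = 0.293526.

0.294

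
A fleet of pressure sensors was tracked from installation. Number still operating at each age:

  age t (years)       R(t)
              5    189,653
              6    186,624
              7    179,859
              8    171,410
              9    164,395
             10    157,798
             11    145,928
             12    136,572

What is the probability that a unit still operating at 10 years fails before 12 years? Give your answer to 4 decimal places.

0.1345

P(fail before 12 | operational at 10) = 1 − R(12)/R(10) = 1 − 136,572/157,798 = (21,226)/157,798 = 0.134514.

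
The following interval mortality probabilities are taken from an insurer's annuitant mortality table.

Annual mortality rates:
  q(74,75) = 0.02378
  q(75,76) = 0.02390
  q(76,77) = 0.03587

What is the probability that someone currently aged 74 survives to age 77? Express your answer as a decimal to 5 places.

Survival from 74 to 77 is the product of surviving each interval: (1 − 0.02378) × (1 − 0.02390) × (1 − 0.03587).
= 0.97622 × 0.97610 × 0.96413 = 0.918708.

0.91871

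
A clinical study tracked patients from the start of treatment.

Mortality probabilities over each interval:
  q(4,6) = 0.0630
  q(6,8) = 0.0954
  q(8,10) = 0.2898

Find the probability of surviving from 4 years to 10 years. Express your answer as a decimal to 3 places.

0.602

Chaining the interval survival probabilities: (1 − 0.0630) × (1 − 0.0954) × (1 − 0.2898).
= 0.9370 × 0.9046 × 0.7102 = 0.601973.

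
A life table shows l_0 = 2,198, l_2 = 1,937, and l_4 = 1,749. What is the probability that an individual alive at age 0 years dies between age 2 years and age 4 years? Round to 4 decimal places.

This is the probability of reaching 2 but not 4, conditional on being alive at 0: (l_2 − l_4) / l_0.
= (1,937 − 1,749) / 2,198 = 188 / 2,198 = 0.085532.

0.0855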